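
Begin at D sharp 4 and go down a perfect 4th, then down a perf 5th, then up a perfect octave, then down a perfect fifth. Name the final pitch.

G sharp 3

D#4 down a perfect fourth → A#3 (5 semitones).
A#3 down a perfect fifth → D#3 (7 semitones).
Up a perfect octave from D#3: D#4 (12 semitones up).
D#4 down a perfect fifth → G#3 (7 semitones).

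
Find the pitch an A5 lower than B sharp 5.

E 5

Counting five letter names down from B lands on E.
Moving 8 semitones down from B#5 (the size of an augmented fifth) reaches E5.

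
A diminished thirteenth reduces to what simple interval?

Each octave removed subtracts seven from the number: 13 − 7 = 6.
Quality carries through unchanged, so the simple form is a diminished sixth.

d6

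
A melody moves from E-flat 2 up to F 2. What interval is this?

E to F spans two letter names (E-F), so the interval is some kind of second.
Eb2 to F2 is 2 semitones, matching the major second exactly, so the quality is major.

major second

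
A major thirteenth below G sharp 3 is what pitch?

Counting six letter names plus an octave down from G lands on B.
A major thirteenth spans 21 semitones, so from G#3 the target pitch is B1.

B 1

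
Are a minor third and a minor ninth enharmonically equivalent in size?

A minor third is 3 semitones but a minor ninth is 13 semitones — different sizes.

No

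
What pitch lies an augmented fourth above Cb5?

The fourth takes the letter from C up to F.
An augmented fourth is 6 semitones; 6 semitones up from Cb5 gives F5.

F5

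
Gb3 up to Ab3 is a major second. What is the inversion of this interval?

minor seventh

Inverted interval numbers add to nine, so a second pairs with a seventh (2 + 7 = 9).
The quality also flips — major becomes minor — giving a minor seventh.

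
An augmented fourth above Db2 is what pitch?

G2

The fourth takes the letter from D up to G.
Moving 6 semitones up from Db2 (the size of an augmented fourth) reaches G2.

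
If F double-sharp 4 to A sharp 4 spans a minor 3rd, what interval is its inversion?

major 6th

Inverted interval numbers add to nine, so a third pairs with a sixth (3 + 6 = 9).
And minor becomes major under inversion, so we get a major sixth.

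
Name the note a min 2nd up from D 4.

The second takes the letter from D up to E.
A minor second spans 1 semitone, so from D4 the target pitch is Eb4.

E-flat 4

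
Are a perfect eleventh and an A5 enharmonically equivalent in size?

No

17 semitones (perfect eleventh) vs 8 semitones (augmented fifth): not equal.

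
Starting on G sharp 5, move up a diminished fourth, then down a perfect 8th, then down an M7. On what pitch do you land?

A diminished fourth up from G#5 is C6.
C6 down a perfect octave → C5 (12 semitones).
C5 down a major seventh → Db4 (11 semitones).

D flat 4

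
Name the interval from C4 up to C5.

P8

C to C is the same letter name, plus an octave, so the interval is some kind of octave.
Counting semitones, C4→C5 is 12, which is the perfect octave.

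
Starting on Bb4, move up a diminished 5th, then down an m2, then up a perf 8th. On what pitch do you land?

A diminished fifth up from Bb4 is Fb5.
Fb5 down a minor second → Eb5 (1 semitone).
Eb5 up a perfect octave → Eb6 (12 semitones).

Eb6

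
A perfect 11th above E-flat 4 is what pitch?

A-flat 5

Four letters up from E (plus an octave) reaches A.
A perfect eleventh is 17 semitones; 17 semitones up from Eb4 gives Ab5.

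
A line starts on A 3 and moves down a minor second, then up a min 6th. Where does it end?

E 4

Down a minor second from A3: G#3 (1 semitone down).
Up a minor sixth from G#3: E4 (8 semitones up).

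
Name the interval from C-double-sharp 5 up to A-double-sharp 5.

C to A spans six letter names (C-D-E-F-G-A): a sixth.
The major sixth spans 9 semitones, and C##5 to A##5 is exactly 9 semitones — so this is a major sixth.

major sixth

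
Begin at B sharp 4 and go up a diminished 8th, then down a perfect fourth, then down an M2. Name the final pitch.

A diminished octave up from B#4 is B5.
B5 down a perfect fourth → F#5 (5 semitones).
A major second down from F#5 is E5.

E 5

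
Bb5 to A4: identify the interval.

Descending from Bb5 to A4 is the same interval as ascending A4 to Bb5.
A to B spans two letter names (A-B), plus an octave — that makes it a ninth of some quality.
A major ninth would be 14 semitones, but A4 to Bb5 is 13 — one semitone narrower, making it a minor ninth.
(Equivalently, a compound minor second: a minor second plus an octave.)

minor ninth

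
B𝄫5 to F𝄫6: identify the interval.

B to F spans five letter names (B-C-D-E-F), so the interval is some kind of fifth.
The perfect fifth is 7 semitones; here we have 6, one semitone narrower: diminished.

d5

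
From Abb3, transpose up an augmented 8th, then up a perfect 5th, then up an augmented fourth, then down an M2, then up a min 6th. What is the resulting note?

Abb3 up an augmented octave → Ab4 (13 semitones).
Ab4 up a perfect fifth → Eb5 (7 semitones).
An augmented fourth up from Eb5 is A5.
A5 down a major second → G5 (2 semitones).
Up a minor sixth from G5: Eb6 (8 semitones up).

Eb6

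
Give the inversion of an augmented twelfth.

First reduce the compound augmented twelfth to its simple form, an augmented fifth.
Inverted interval numbers add to nine, so a fifth pairs with a fourth (5 + 4 = 9).
The quality also flips — augmented becomes diminished — giving a diminished fourth.

d4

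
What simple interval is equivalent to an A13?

augmented 6th

Take out an octave (7 from the number): 13 − 7 = 6.
That makes an augmented thirteenth a compound augmented sixth — an octave plus an augmented sixth.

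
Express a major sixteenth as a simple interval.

major second

Subtracting seven from the interval number removes an octave: 16 − 14 = 2.
That makes a major sixteenth a compound major second — 2 octaves plus a major second.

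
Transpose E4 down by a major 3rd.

C4

Counting three letter names down from E lands on C.
A major third is 4 semitones; 4 semitones down from E4 gives C4.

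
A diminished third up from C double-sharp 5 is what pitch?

Counting three letter names up from C lands on E.
Moving 2 semitones up from C##5 (the size of a diminished third) reaches E5.

E 5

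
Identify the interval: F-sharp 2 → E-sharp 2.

minor second

Descending from F#2 to E#2 is the same interval as ascending E#2 to F#2.
E to F spans two letter names (E-F) — that makes it a second of some quality.
A major second would be 2 semitones, but E#2 to F#2 is 1 — one semitone narrower, making it a minor second.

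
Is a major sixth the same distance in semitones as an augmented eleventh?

A major sixth spans 9 semitones; an augmented eleventh spans 18 semitones. They differ by 9.

No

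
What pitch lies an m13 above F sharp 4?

D 6

Six letters up from F (plus an octave) reaches D.
A minor thirteenth spans 20 semitones, so from F#4 the target pitch is D6.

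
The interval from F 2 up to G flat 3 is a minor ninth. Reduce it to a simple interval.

m2

Subtracting seven from the interval number removes an octave: 9 − 7 = 2.
Quality carries through unchanged, so the simple form is a minor second.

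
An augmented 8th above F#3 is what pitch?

For an octave the letter name doesn't change: still F, an octave up.
An augmented octave is 13 semitones; 13 semitones up from F#3 gives F##4.

F##4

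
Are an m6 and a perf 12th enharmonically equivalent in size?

8 semitones (minor sixth) vs 19 semitones (perfect twelfth): not equal.

No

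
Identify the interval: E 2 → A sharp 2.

augmented fourth

E to A spans four letter names (E-F-G-A) — that makes it a fourth of some quality.
E2 to A#2 spans 6 semitones — one semitone wider than the perfect fourth (5) — giving an augmented fourth.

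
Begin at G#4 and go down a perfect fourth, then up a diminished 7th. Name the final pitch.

Down a perfect fourth from G#4: D#4 (5 semitones down).
A diminished seventh up from D#4 is C5.

C5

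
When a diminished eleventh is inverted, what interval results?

First reduce the compound diminished eleventh to its simple form, a diminished fourth.
Inverted interval numbers add to nine, so a fourth pairs with a fifth (4 + 5 = 9).
And diminished becomes augmented under inversion, so we get an augmented fifth.

augmented 5th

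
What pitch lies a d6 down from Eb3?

G#2

The sixth takes the letter from E down to G.
A diminished sixth is 7 semitones; 7 semitones down from Eb3 gives G#2.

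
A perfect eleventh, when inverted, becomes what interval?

First reduce the compound perfect eleventh to its simple form, a perfect fourth.
Interval numbers invert to sum to nine: 4 + 5 = 9, so a fourth inverts to a fifth.
And perfect stays perfect under inversion, so we get a perfect fifth.

P5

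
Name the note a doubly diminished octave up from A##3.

A4

For an octave the letter name doesn't change: still A, an octave up.
A doubly diminished octave is 10 semitones; 10 semitones up from A##3 gives A4.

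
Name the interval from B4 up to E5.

perfect 4th

B to E spans four letter names (B-C-D-E): a fourth.
The perfect fourth spans 5 semitones, and B4 to E5 is exactly 5 semitones — so this is a perfect fourth.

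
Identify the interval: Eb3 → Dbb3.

augmented 2nd

Descending from Eb3 to Dbb3 is the same interval as ascending Dbb3 to Eb3.
D to E spans two letter names (D-E), so the interval is some kind of second.
Dbb3 to Eb3 spans 3 semitones — one semitone wider than the major second (2) — giving an augmented second.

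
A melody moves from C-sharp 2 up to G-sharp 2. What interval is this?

perfect fifth

C to G spans five letter names (C-D-E-F-G) — that makes it a fifth of some quality.
Counting semitones, C#2→G#2 is 7, which is the perfect fifth.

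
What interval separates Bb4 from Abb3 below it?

Descending from Bb4 to Abb3 is the same interval as ascending Abb3 to Bb4.
A to B spans two letter names (A-B), plus an octave — that makes it a ninth of some quality.
A major ninth would be 14 semitones; Abb3 to Bb4 is 15, one semitone wider, so the interval is augmented.
(Equivalently, a compound augmented second: an augmented second plus an octave.)

augmented 9th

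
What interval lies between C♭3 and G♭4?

C to G spans five letter names (C-D-E-F-G), plus an octave: a twelfth.
The perfect twelfth spans 19 semitones, and Cb3 to Gb4 is exactly 19 semitones — so this is a perfect twelfth.
(Equivalently, a compound perfect fifth: a perfect fifth plus an octave.)

perfect twelfth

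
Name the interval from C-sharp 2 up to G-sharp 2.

C to G spans five letter names (C-D-E-F-G), so the interval is some kind of fifth.
The perfect fifth spans 7 semitones, and C#2 to G#2 is exactly 7 semitones — so this is a perfect fifth.

perfect fifth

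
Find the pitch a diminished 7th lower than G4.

A#3

The seventh takes the letter from G down to A.
Moving 9 semitones down from G4 (the size of a diminished seventh) reaches A#3.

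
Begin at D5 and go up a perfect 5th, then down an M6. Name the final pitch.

A perfect fifth up from D5 is A5.
A major sixth down from A5 is C5.

C5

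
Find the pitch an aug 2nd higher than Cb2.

D2

The second takes the letter from C up to D.
Moving 3 semitones up from Cb2 (the size of an augmented second) reaches D2.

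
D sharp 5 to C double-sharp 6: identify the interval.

major seventh

D to C spans seven letter names (D-E-F-G-A-B-C) — that makes it a seventh of some quality.
D#5 to C##6 is 11 semitones, matching the major seventh exactly, so the quality is major.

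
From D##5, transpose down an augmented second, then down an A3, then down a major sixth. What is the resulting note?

Cb4

An augmented second down from D##5 is C#5.
An augmented third down from C#5 is Ab4.
Down a major sixth from Ab4: Cb4 (9 semitones down).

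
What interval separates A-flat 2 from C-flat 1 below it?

Descending from Ab2 to Cb1 is the same interval as ascending Cb1 to Ab2.
C to A spans six letter names (C-D-E-F-G-A), plus an octave, so the interval is some kind of thirteenth.
Counting semitones, Cb1→Ab2 is 21, which is the major thirteenth.
(Equivalently, a compound major sixth: a major sixth plus an octave.)

major thirteenth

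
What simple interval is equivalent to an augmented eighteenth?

Each octave removed subtracts seven from the number: 18 − 14 = 4.
Quality carries through unchanged, so the simple form is an augmented fourth.

augmented fourth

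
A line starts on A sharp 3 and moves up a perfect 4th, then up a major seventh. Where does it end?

C double-sharp 5

A#3 up a perfect fourth → D#4 (5 semitones).
Up a major seventh from D#4: C##5 (11 semitones up).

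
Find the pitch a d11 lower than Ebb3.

Bb1

The eleventh's letter: E down four letter names plus an octave → B.
Moving 16 semitones down from Ebb3 (the size of a diminished eleventh) reaches Bb1.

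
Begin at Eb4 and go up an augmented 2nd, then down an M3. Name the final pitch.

D4

An augmented second up from Eb4 is F#4.
F#4 down a major third → D4 (4 semitones).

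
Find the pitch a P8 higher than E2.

For an octave the letter name doesn't change: still E, an octave up.
A perfect octave spans 12 semitones, so from E2 the target pitch is E3.

E3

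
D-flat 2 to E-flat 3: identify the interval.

D to E spans two letter names (D-E), plus an octave: a ninth.
Db2 to Eb3 is 14 semitones, matching the major ninth exactly, so the quality is major.
(Equivalently, a compound major second: a major second plus an octave.)

major ninth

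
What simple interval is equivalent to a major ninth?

Take out an octave (7 from the number): 9 − 7 = 2.
That makes a major ninth a compound major second — an octave plus a major second.

major second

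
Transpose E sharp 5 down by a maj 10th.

Counting three letter names plus an octave down from E lands on C.
Moving 16 semitones down from E#5 (the size of a major tenth) reaches C#4.

C sharp 4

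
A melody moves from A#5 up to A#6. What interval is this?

A to A is the same letter name, plus an octave, so the interval is some kind of octave.
The perfect octave spans 12 semitones, and A#5 to A#6 is exactly 12 semitones — so this is a perfect octave.

perfect octave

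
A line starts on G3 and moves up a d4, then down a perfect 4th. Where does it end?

Gb3

G3 up a diminished fourth → Cb4 (4 semitones).
Down a perfect fourth from Cb4: Gb3 (5 semitones down).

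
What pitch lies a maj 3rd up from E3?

G#3

Three letter names up from E: G.
Moving 4 semitones up from E3 (the size of a major third) reaches G#3.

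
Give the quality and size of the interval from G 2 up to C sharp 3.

G to C spans four letter names (G-A-B-C) — that makes it a fourth of some quality.
G2 to C#3 spans 6 semitones — one semitone wider than the perfect fourth (5) — giving an augmented fourth.

A4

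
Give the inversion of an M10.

First reduce the compound major tenth to its simple form, a major third.
Interval numbers invert to sum to nine: 3 + 6 = 9, so a third inverts to a sixth.
Quality inverts too: major becomes minor. That makes the inversion a minor sixth.

minor sixth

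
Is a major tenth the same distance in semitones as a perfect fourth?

16 semitones (major tenth) vs 5 semitones (perfect fourth): not equal.

No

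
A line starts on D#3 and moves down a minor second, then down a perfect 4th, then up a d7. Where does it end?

F#3

A minor second down from D#3 is C##3.
Down a perfect fourth from C##3: G##2 (5 semitones down).
Up a diminished seventh from G##2: F#3 (9 semitones up).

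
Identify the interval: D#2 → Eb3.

d9

D to E spans two letter names (D-E), plus an octave, so the interval is some kind of ninth.
D#2 to Eb3 spans 12 semitones — two semitones narrower than the major ninth (14) — giving a diminished ninth.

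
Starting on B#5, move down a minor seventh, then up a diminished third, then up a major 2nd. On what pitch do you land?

F#5

B#5 down a minor seventh → C##5 (10 semitones).
C##5 up a diminished third → E5 (2 semitones).
A major second up from E5 is F#5.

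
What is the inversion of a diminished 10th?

First reduce the compound diminished tenth to its simple form, a diminished third.
The rule of nine gives the new number: 9 − 3 = 6, so a third becomes a sixth.
Quality inverts too: diminished becomes augmented. That makes the inversion an augmented sixth.

augmented sixth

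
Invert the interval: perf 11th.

perfect 5th

First reduce the compound perfect eleventh to its simple form, a perfect fourth.
Interval numbers invert to sum to nine: 4 + 5 = 9, so a fourth inverts to a fifth.
And perfect stays perfect under inversion, so we get a perfect fifth.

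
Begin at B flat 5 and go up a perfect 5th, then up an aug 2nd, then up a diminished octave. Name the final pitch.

Up a perfect fifth from Bb5: F6 (7 semitones up).
F6 up an augmented second → G#6 (3 semitones).
G#6 up a diminished octave → G7 (11 semitones).

G 7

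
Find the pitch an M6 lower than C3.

Eb2

Six letter names down from C: E.
A major sixth is 9 semitones; 9 semitones down from C3 gives Eb2.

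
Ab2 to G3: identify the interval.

A to G spans seven letter names (A-B-C-D-E-F-G): a seventh.
The major seventh spans 11 semitones, and Ab2 to G3 is exactly 11 semitones — so this is a major seventh.

M7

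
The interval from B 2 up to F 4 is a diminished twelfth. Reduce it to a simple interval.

diminished fifth

Subtracting seven from the interval number removes an octave: 12 − 7 = 5.
That makes a diminished twelfth a compound diminished fifth — an octave plus a diminished fifth.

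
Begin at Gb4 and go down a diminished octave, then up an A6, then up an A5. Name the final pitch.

B##4

Down a diminished octave from Gb4: G3 (11 semitones down).
G3 up an augmented sixth → E#4 (10 semitones).
E#4 up an augmented fifth → B##4 (8 semitones).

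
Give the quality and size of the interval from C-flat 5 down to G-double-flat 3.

augmented 11th

Descending from Cb5 to Gbb3 is the same interval as ascending Gbb3 to Cb5.
G to C spans four letter names (G-A-B-C), plus an octave, so the interval is some kind of eleventh.
Gbb3 to Cb5 spans 18 semitones — one semitone wider than the perfect eleventh (17) — giving an augmented eleventh.
(Equivalently, a compound augmented fourth: an augmented fourth plus an octave.)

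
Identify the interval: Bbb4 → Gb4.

minor 3rd

Descending from Bbb4 to Gb4 is the same interval as ascending Gb4 to Bbb4.
G to B spans three letter names (G-A-B), so the interval is some kind of third.
At 3 semitones, Gb4→Bbb4 falls one short of a major third: minor.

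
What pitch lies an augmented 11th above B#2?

E##4

Four letters up from B (plus an octave) reaches E.
An augmented eleventh is 18 semitones; 18 semitones up from B#2 gives E##4.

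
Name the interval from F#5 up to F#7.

F to F is the same letter name, plus 2 octaves — that makes it a fifteenth of some quality.
F#5 to F#7 is 24 semitones, matching the perfect fifteenth exactly, so the quality is perfect.
(Equivalently, a compound perfect octave: a perfect octave plus an octave.)

perfect 15th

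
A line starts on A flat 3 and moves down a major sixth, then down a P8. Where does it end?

Down a major sixth from Ab3: Cb3 (9 semitones down).
Down a perfect octave from Cb3: Cb2 (12 semitones down).

C flat 2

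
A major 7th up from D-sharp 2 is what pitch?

C-double-sharp 3

The seventh takes the letter from D up to C.
A major seventh is 11 semitones; 11 semitones up from D#2 gives C##3.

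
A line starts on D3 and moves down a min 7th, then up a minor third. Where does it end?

G2

D3 down a minor seventh → E2 (10 semitones).
E2 up a minor third → G2 (3 semitones).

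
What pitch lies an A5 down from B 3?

E flat 3

The fifth takes the letter from B down to E.
Moving 8 semitones down from B3 (the size of an augmented fifth) reaches Eb3.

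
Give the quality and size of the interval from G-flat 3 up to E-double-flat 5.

G to E spans six letter names (G-A-B-C-D-E), plus an octave — that makes it a thirteenth of some quality.
Gb3 to Ebb5 is 20 semitones, a half step short of the major thirteenth (21), so this is minor.
(Equivalently, a compound minor sixth: a minor sixth plus an octave.)

minor thirteenth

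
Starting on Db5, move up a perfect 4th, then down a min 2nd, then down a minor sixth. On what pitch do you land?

A perfect fourth up from Db5 is Gb5.
Gb5 down a minor second → F5 (1 semitone).
Down a minor sixth from F5: A4 (8 semitones down).

A4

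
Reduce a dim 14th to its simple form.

diminished 7th

Each octave removed subtracts seven from the number: 14 − 7 = 7.
So a diminished fourteenth is an octave plus a diminished seventh. The quality is unchanged.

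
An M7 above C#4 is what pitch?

B#4

Seven letter names up from C: B.
A major seventh is 11 semitones; 11 semitones up from C#4 gives B#4.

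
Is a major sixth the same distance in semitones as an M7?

A major sixth spans 9 semitones; a major seventh spans 11 semitones. They differ by 2.

No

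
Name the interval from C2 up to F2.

perfect fourth

C to F spans four letter names (C-D-E-F), so the interval is some kind of fourth.
Counting semitones, C2→F2 is 5, which is the perfect fourth.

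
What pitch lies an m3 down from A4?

F#4

The third takes the letter from A down to F.
Moving 3 semitones down from A4 (the size of a minor third) reaches F#4.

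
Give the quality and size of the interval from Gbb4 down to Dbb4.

Descending from Gbb4 to Dbb4 is the same interval as ascending Dbb4 to Gbb4.
D to G spans four letter names (D-E-F-G): a fourth.
Counting semitones, Dbb4→Gbb4 is 5, which is the perfect fourth.

perfect 4th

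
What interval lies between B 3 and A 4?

B to A spans seven letter names (B-C-D-E-F-G-A), so the interval is some kind of seventh.
B3 to A4 is 10 semitones, a half step short of the major seventh (11), so this is minor.

minor seventh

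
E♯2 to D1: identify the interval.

Descending from E#2 to D1 is the same interval as ascending D1 to E#2.
D to E spans two letter names (D-E), plus an octave, so the interval is some kind of ninth.
A major ninth would be 14 semitones; D1 to E#2 is 15, one semitone wider, so the interval is augmented.
(Equivalently, a compound augmented second: an augmented second plus an octave.)

A9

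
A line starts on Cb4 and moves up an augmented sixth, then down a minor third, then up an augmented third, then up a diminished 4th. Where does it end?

Cb4 up an augmented sixth → A4 (10 semitones).
A4 down a minor third → F#4 (3 semitones).
F#4 up an augmented third → A##4 (5 semitones).
A##4 up a diminished fourth → D#5 (4 semitones).

D#5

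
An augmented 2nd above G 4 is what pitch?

A-sharp 4

Counting two letter names up from G lands on A.
An augmented second is 3 semitones; 3 semitones up from G4 gives A#4.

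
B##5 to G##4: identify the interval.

major 10th

Descending from B##5 to G##4 is the same interval as ascending G##4 to B##5.
G to B spans three letter names (G-A-B), plus an octave — that makes it a tenth of some quality.
Counting semitones, G##4→B##5 is 16, which is the major tenth.
(Equivalently, a compound major third: a major third plus an octave.)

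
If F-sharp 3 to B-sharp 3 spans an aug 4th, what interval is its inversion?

The rule of nine gives the new number: 9 − 4 = 5, so a fourth becomes a fifth.
The quality also flips — augmented becomes diminished — giving a diminished fifth.

diminished fifth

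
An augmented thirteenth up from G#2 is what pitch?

E##4

Counting six letter names plus an octave up from G lands on E.
Moving 22 semitones up from G#2 (the size of an augmented thirteenth) reaches E##4.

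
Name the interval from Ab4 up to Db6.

perfect eleventh

A to D spans four letter names (A-B-C-D), plus an octave, so the interval is some kind of eleventh.
Counting semitones, Ab4→Db6 is 17, which is the perfect eleventh.
(Equivalently, a compound perfect fourth: a perfect fourth plus an octave.)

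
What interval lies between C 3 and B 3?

major seventh

C to B spans seven letter names (C-D-E-F-G-A-B) — that makes it a seventh of some quality.
The major seventh spans 11 semitones, and C3 to B3 is exactly 11 semitones — so this is a major seventh.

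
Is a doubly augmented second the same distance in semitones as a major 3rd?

A doubly augmented second = 4 semitones = a major third; enharmonically equal.

Yes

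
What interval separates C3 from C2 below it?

perfect octave

Descending from C3 to C2 is the same interval as ascending C2 to C3.
C to C is the same letter name, plus an octave: an octave.
C2 to C3 is 12 semitones, matching the perfect octave exactly, so the quality is perfect.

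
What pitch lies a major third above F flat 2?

A flat 2

The third takes the letter from F up to A.
A major third spans 4 semitones, so from Fb2 the target pitch is Ab2.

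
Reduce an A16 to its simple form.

Take out 2 octaves (14 from the number): 16 − 14 = 2.
Quality carries through unchanged, so the simple form is an augmented second.

augmented second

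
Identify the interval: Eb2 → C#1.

Descending from Eb2 to C#1 is the same interval as ascending C#1 to Eb2.
C to E spans three letter names (C-D-E), plus an octave: a tenth.
The major tenth is 16 semitones; here we have 14, two semitones narrower: diminished.
(Equivalently, a compound diminished third: a diminished third plus an octave.)

diminished 10th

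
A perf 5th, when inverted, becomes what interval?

P4

Interval numbers invert to sum to nine: 5 + 4 = 9, so a fifth inverts to a fourth.
And perfect stays perfect under inversion, so we get a perfect fourth.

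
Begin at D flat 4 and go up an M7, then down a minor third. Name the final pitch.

A major seventh up from Db4 is C5.
A minor third down from C5 is A4.

A 4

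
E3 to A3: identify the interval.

E to A spans four letter names (E-F-G-A), so the interval is some kind of fourth.
Counting semitones, E3→A3 is 5, which is the perfect fourth.

perfect 4th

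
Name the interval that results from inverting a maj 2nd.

The rule of nine gives the new number: 9 − 2 = 7, so a second becomes a seventh.
And major becomes minor under inversion, so we get a minor seventh.

m7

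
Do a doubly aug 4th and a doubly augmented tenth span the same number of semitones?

A doubly augmented fourth spans 7 semitones; a doubly augmented tenth spans 18 semitones. They differ by 11.

No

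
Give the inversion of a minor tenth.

First reduce the compound minor tenth to its simple form, a minor third.
Inverted interval numbers add to nine, so a third pairs with a sixth (3 + 6 = 9).
The quality also flips — minor becomes major — giving a major sixth.

major sixth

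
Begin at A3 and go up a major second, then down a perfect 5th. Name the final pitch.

E3

A3 up a major second → B3 (2 semitones).
Down a perfect fifth from B3: E3 (7 semitones down).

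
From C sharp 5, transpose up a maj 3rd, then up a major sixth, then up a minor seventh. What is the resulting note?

Up a major third from C#5: E#5 (4 semitones up).
A major sixth up from E#5 is C##6.
Up a minor seventh from C##6: B#6 (10 semitones up).

B sharp 6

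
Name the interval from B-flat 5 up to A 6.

major 7th

B to A spans seven letter names (B-C-D-E-F-G-A) — that makes it a seventh of some quality.
The major seventh spans 11 semitones, and Bb5 to A6 is exactly 11 semitones — so this is a major seventh.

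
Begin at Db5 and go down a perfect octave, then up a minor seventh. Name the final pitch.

Db5 down a perfect octave → Db4 (12 semitones).
Up a minor seventh from Db4: Cb5 (10 semitones up).

Cb5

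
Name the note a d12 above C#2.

Counting five letter names plus an octave up from C lands on G.
Moving 18 semitones up from C#2 (the size of a diminished twelfth) reaches G3.

G3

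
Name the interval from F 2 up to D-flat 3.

F to D spans six letter names (F-G-A-B-C-D): a sixth.
A major sixth would be 9 semitones, but F2 to Db3 is 8 — one semitone narrower, making it a minor sixth.

minor sixth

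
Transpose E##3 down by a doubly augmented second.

D3

Two letter names down from E: D.
Moving 4 semitones down from E##3 (the size of a doubly augmented second) reaches D3.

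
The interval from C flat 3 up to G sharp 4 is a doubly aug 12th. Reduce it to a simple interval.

doubly augmented 5th

Subtracting seven from the interval number removes an octave: 12 − 7 = 5.
Quality carries through unchanged, so the simple form is a doubly augmented fifth.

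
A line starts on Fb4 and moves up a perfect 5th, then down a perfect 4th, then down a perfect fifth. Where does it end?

A perfect fifth up from Fb4 is Cb5.
Cb5 down a perfect fourth → Gb4 (5 semitones).
A perfect fifth down from Gb4 is Cb4.

Cb4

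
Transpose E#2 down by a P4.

Counting four letter names down from E lands on B.
Moving 5 semitones down from E#2 (the size of a perfect fourth) reaches B#1.

B#1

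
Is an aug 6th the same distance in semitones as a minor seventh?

Yes

Both span 10 semitones: an augmented sixth and a minor seventh are the same chromatic distance.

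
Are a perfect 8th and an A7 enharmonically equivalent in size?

A perfect octave = 12 semitones = an augmented seventh; enharmonically equal.

Yes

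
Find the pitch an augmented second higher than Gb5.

The second takes the letter from G up to A.
An augmented second is 3 semitones; 3 semitones up from Gb5 gives A5.

A5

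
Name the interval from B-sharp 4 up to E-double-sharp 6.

augmented eleventh

B to E spans four letter names (B-C-D-E), plus an octave — that makes it an eleventh of some quality.
B#4 to E##6 spans 18 semitones — one semitone wider than the perfect eleventh (17) — giving an augmented eleventh.
(Equivalently, a compound augmented fourth: an augmented fourth plus an octave.)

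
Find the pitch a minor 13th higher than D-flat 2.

B-double-flat 3

The thirteenth's letter: D up six letter names plus an octave → B.
A minor thirteenth is 20 semitones; 20 semitones up from Db2 gives Bbb3.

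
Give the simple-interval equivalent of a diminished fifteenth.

Each octave removed subtracts seven from the number: 15 − 7 = 8.
So a diminished fifteenth is an octave plus a diminished octave. The quality is unchanged.

diminished octave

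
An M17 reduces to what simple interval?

major third

Each octave removed subtracts seven from the number: 17 − 14 = 3.
Quality carries through unchanged, so the simple form is a major third.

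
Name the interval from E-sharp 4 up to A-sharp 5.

E to A spans four letter names (E-F-G-A), plus an octave, so the interval is some kind of eleventh.
The perfect eleventh spans 17 semitones, and E#4 to A#5 is exactly 17 semitones — so this is a perfect eleventh.
(Equivalently, a compound perfect fourth: a perfect fourth plus an octave.)

perfect 11th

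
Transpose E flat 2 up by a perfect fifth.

Counting five letter names up from E lands on B.
A perfect fifth spans 7 semitones, so from Eb2 the target pitch is Bb2.

B flat 2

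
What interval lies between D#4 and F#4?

D to F spans three letter names (D-E-F): a third.
A major third would be 4 semitones, but D#4 to F#4 is 3 — one semitone narrower, making it a minor third.

minor 3rd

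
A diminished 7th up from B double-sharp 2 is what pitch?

A sharp 3

The seventh takes the letter from B up to A.
A diminished seventh spans 9 semitones, so from B##2 the target pitch is A#3.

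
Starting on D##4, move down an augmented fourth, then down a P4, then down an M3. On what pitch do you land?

C#3

Down an augmented fourth from D##4: A#3 (6 semitones down).
Down a perfect fourth from A#3: E#3 (5 semitones down).
Down a major third from E#3: C#3 (4 semitones down).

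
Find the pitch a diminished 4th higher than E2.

Ab2

The fourth takes the letter from E up to A.
Moving 4 semitones up from E2 (the size of a diminished fourth) reaches Ab2.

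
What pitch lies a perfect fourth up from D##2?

G##2

Counting four letter names up from D lands on G.
Moving 5 semitones up from D##2 (the size of a perfect fourth) reaches G##2.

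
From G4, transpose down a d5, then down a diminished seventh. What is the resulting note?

Down a diminished fifth from G4: C#4 (6 semitones down).
A diminished seventh down from C#4 is D##3.

D##3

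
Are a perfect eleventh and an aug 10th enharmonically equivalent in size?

A perfect eleventh spans 17 semitones, and an augmented tenth also spans 17 semitones — they're enharmonic.

Yes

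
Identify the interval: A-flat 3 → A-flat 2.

perfect octave

Descending from Ab3 to Ab2 is the same interval as ascending Ab2 to Ab3.
A to A is the same letter name, plus an octave, so the interval is some kind of octave.
The perfect octave spans 12 semitones, and Ab2 to Ab3 is exactly 12 semitones — so this is a perfect octave.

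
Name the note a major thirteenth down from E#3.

The thirteenth's letter: E down six letter names plus an octave → G.
A major thirteenth spans 21 semitones, so from E#3 the target pitch is G#1.

G#1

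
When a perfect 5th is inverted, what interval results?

P4

Interval numbers invert to sum to nine: 5 + 4 = 9, so a fifth inverts to a fourth.
Quality inverts too: perfect stays perfect. That makes the inversion a perfect fourth.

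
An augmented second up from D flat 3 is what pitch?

E 3

Counting two letter names up from D lands on E.
Moving 3 semitones up from Db3 (the size of an augmented second) reaches E3.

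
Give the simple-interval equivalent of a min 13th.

Each octave removed subtracts seven from the number: 13 − 7 = 6.
That makes a minor thirteenth a compound minor sixth — an octave plus a minor sixth.

minor 6th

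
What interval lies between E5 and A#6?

A11

E to A spans four letter names (E-F-G-A), plus an octave — that makes it an eleventh of some quality.
A perfect eleventh would be 17 semitones; E5 to A#6 is 18, one semitone wider, so the interval is augmented.
(Equivalently, a compound augmented fourth: an augmented fourth plus an octave.)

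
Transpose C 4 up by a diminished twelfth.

G-flat 5

Counting five letter names plus an octave up from C lands on G.
Moving 18 semitones up from C4 (the size of a diminished twelfth) reaches Gb5.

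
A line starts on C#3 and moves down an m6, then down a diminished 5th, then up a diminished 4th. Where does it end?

D#2

C#3 down a minor sixth → E#2 (8 semitones).
Down a diminished fifth from E#2: A##1 (6 semitones down).
Up a diminished fourth from A##1: D#2 (4 semitones up).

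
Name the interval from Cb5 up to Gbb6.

C to G spans five letter names (C-D-E-F-G), plus an octave: a twelfth.
A perfect twelfth would be 19 semitones; Cb5 to Gbb6 is 18, one semitone narrower, so the interval is diminished.
(Equivalently, a compound diminished fifth: a diminished fifth plus an octave.)

diminished twelfth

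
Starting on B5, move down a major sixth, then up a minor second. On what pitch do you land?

A major sixth down from B5 is D5.
D5 up a minor second → Eb5 (1 semitone).

Eb5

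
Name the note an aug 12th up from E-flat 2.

Counting five letter names plus an octave up from E lands on B.
Moving 20 semitones up from Eb2 (the size of an augmented twelfth) reaches B3.

B 3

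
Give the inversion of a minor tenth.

major sixth

First reduce the compound minor tenth to its simple form, a minor third.
Interval numbers invert to sum to nine: 3 + 6 = 9, so a third inverts to a sixth.
Quality inverts too: minor becomes major. That makes the inversion a major sixth.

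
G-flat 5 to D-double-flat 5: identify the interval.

A4

Descending from Gb5 to Dbb5 is the same interval as ascending Dbb5 to Gb5.
D to G spans four letter names (D-E-F-G), so the interval is some kind of fourth.
The perfect fourth is 5 semitones; here we have 6, one semitone wider: augmented.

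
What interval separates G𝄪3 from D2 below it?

Descending from G##3 to D2 is the same interval as ascending D2 to G##3.
D to G spans four letter names (D-E-F-G), plus an octave: an eleventh.
D2 to G##3 spans 19 semitones — two semitones wider than the perfect eleventh (17) — giving a doubly augmented eleventh.
(Equivalently, a compound doubly augmented fourth: a doubly augmented fourth plus an octave.)

AA11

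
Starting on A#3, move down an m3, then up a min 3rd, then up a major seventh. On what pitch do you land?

Down a minor third from A#3: F##3 (3 semitones down).
F##3 up a minor third → A#3 (3 semitones).
A#3 up a major seventh → G##4 (11 semitones).

G##4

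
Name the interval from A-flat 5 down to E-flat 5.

Descending from Ab5 to Eb5 is the same interval as ascending Eb5 to Ab5.
E to A spans four letter names (E-F-G-A) — that makes it a fourth of some quality.
The perfect fourth spans 5 semitones, and Eb5 to Ab5 is exactly 5 semitones — so this is a perfect fourth.

perfect fourth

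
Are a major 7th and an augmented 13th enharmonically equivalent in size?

No

A major seventh is 11 semitones but an augmented thirteenth is 22 semitones — different sizes.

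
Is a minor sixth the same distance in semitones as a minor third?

A minor sixth is 8 semitones but a minor third is 3 semitones — different sizes.

No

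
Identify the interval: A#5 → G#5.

M2

Descending from A#5 to G#5 is the same interval as ascending G#5 to A#5.
G to A spans two letter names (G-A) — that makes it a second of some quality.
Counting semitones, G#5→A#5 is 2, which is the major second.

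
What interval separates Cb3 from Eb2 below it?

minor sixth

Descending from Cb3 to Eb2 is the same interval as ascending Eb2 to Cb3.
E to C spans six letter names (E-F-G-A-B-C) — that makes it a sixth of some quality.
At 8 semitones, Eb2→Cb3 falls one short of a major sixth: minor.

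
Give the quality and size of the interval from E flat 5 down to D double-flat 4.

augmented ninth

Descending from Eb5 to Dbb4 is the same interval as ascending Dbb4 to Eb5.
D to E spans two letter names (D-E), plus an octave — that makes it a ninth of some quality.
Dbb4 to Eb5 spans 15 semitones — one semitone wider than the major ninth (14) — giving an augmented ninth.
(Equivalently, a compound augmented second: an augmented second plus an octave.)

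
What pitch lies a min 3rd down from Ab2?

F2

Counting three letter names down from A lands on F.
Moving 3 semitones down from Ab2 (the size of a minor third) reaches F2.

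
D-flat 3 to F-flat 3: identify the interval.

D to F spans three letter names (D-E-F), so the interval is some kind of third.
At 3 semitones, Db3→Fb3 falls one short of a major third: minor.

minor 3rd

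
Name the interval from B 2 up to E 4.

perfect 11th

B to E spans four letter names (B-C-D-E), plus an octave: an eleventh.
The perfect eleventh spans 17 semitones, and B2 to E4 is exactly 17 semitones — so this is a perfect eleventh.
(Equivalently, a compound perfect fourth: a perfect fourth plus an octave.)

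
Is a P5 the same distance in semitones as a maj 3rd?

No

7 semitones (perfect fifth) vs 4 semitones (major third): not equal.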